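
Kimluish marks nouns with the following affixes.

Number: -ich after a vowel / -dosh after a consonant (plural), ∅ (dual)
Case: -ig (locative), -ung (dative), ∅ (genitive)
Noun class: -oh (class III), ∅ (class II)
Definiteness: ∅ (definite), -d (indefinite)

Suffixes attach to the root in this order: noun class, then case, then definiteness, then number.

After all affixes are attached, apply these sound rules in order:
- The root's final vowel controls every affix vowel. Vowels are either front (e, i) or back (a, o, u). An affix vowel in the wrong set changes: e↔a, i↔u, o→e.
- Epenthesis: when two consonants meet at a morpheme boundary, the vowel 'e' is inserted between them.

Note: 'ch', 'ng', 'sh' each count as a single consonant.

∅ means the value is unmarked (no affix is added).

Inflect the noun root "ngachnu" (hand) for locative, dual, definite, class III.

Attach noun class class III -oh → ngachnuoh.
Attach case locative -ig → ngachnuohig.
definiteness = definite: zero marking, form stays ngachnuohig.
number = dual: zero marking, form stays ngachnuohig.
Apply vowel harmony: ngachnuohig → ngachnuohug.
Epenthesis: no change.

ngachnuohug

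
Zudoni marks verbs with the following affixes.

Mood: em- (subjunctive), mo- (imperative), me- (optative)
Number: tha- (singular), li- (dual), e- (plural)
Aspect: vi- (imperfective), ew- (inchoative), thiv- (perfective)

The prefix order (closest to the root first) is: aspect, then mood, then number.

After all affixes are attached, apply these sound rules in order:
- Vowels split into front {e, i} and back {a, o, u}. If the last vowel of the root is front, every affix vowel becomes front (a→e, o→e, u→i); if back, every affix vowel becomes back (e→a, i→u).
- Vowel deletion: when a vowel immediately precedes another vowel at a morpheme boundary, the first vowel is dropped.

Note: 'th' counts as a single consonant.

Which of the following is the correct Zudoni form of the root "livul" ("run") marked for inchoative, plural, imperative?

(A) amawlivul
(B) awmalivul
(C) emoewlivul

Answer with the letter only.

A

Attach aspect inchoative ew- → ewlivul.
Attach mood imperative mo- → moewlivul.
Attach number plural e- → emoewlivul.
Apply vowel harmony: emoewlivul → amoawlivul.
Apply vowel deletion: amoawlivul → amawlivul.
So the correct form is amawlivul, option (A).
(C) emoewlivul is wrong: it fails to apply the sound rule(s).
(B) awmalivul is wrong: it has the affixes in the wrong order.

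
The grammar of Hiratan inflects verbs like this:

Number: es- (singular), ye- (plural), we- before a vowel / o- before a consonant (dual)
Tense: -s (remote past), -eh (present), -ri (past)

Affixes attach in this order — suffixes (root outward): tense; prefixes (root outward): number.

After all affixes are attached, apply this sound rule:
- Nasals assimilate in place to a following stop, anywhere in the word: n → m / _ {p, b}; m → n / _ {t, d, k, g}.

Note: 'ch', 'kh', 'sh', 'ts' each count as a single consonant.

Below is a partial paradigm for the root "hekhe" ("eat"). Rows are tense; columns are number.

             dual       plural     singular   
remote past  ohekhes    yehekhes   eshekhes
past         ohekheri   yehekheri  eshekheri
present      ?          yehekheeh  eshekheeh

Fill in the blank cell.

ohekheeh

Attach number dual o- (before consonant 'h') → ohekhe.
Attach tense present -eh → ohekheeh.
Nasal assimilation: no change.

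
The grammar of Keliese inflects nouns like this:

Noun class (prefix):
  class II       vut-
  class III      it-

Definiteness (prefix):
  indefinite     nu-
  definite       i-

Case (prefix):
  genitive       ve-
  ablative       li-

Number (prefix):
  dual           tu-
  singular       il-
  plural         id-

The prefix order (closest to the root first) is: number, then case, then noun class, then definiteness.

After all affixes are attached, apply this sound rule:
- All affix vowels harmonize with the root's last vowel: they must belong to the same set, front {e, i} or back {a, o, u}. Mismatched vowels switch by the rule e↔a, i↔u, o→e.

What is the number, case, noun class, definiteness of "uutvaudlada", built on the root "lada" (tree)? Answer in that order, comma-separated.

Segment: i-it-ve-id-lada.
number: id- → plural.
case: ve- → genitive.
noun class: it- → class III.
definiteness: i- → definite.

plural, genitive, class III, definite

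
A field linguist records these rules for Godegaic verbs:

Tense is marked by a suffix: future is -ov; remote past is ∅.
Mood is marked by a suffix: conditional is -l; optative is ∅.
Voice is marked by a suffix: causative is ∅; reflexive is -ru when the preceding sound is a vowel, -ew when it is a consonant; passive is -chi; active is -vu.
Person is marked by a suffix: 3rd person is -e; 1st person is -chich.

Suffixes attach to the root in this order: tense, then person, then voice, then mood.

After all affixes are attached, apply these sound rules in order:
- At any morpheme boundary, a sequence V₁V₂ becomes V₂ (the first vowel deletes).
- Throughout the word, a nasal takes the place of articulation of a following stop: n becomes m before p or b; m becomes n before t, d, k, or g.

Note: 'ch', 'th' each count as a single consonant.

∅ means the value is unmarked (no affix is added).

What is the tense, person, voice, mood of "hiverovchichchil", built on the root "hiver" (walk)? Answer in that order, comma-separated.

Segment: hiver-ov-chich-chi-l.
tense: -ov → future.
person: -chich → 1st person.
voice: -chi → passive.
mood: -l → conditional.

future, 1st person, passive, conditional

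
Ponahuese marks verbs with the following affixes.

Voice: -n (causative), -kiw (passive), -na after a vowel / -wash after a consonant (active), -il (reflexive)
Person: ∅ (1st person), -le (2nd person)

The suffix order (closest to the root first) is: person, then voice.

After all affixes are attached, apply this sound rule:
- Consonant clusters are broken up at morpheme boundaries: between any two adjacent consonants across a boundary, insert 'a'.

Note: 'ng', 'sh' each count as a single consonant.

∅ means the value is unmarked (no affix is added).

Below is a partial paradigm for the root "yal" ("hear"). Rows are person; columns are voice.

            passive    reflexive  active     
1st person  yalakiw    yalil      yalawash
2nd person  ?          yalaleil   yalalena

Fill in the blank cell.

yalalekiw

Attach person 2nd person -le → yalle.
Attach voice passive -kiw → yallekiw.
Apply epenthesis: yallekiw → yalalekiw.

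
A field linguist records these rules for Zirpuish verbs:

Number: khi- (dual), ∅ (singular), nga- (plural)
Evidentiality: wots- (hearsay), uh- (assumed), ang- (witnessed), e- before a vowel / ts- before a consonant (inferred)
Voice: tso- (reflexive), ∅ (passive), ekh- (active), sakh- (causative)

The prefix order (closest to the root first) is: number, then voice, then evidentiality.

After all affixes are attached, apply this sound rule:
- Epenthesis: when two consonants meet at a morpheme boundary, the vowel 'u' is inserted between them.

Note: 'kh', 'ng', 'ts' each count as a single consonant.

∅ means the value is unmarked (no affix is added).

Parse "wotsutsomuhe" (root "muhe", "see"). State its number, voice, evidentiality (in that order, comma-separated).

Segment: wots-tso-muhe.
number: ∅ → singular.
voice: tso- → reflexive.
evidentiality: wots- → hearsay.

singular, reflexive, hearsay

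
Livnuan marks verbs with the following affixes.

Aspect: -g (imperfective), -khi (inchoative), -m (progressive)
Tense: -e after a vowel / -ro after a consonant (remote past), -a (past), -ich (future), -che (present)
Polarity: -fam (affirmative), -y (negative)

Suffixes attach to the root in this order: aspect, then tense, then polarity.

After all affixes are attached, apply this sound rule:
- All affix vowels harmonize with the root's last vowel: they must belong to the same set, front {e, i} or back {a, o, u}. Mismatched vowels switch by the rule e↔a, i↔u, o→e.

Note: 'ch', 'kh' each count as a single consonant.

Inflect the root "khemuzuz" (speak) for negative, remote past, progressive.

Attach aspect progressive -m → khemuzuzm.
Attach tense remote past -ro (after consonant 'm') → khemuzuzmro.
Attach polarity negative -y → khemuzuzmroy.
Vowel harmony: no change.

khemuzuzmroy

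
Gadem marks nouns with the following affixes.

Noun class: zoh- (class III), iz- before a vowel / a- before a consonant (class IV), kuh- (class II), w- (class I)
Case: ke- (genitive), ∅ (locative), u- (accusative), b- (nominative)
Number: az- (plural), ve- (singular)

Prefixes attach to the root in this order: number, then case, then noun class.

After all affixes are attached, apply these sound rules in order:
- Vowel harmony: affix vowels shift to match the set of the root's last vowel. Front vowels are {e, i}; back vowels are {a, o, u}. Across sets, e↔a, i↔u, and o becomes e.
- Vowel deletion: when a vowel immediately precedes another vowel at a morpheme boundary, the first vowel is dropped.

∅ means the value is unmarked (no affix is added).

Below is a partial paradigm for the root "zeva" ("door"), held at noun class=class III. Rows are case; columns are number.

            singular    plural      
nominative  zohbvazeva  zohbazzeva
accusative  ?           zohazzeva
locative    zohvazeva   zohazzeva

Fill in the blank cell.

Attach number singular ve- → vezeva.
Attach case accusative u- → uvezeva.
Attach noun class class III zoh- → zohuvezeva.
Apply vowel harmony: zohuvezeva → zohuvazeva.
Vowel deletion: no change.

zohuvazeva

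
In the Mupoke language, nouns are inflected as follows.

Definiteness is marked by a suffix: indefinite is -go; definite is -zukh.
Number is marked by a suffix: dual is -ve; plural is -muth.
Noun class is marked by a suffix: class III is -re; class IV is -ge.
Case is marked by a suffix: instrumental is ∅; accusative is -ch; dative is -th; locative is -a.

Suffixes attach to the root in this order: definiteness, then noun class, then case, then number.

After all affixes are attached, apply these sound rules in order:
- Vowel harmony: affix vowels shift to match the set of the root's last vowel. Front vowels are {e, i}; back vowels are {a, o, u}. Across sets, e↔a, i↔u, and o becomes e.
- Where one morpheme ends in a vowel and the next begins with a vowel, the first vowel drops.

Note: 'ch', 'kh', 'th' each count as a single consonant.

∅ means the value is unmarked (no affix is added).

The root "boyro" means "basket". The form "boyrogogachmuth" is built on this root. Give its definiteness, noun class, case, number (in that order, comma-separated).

indefinite, class IV, accusative, plural

Segment: boyro-go-ge-ch-muth.
definiteness: -go → indefinite.
noun class: -ge → class IV.
case: -ch → accusative.
number: -muth → plural.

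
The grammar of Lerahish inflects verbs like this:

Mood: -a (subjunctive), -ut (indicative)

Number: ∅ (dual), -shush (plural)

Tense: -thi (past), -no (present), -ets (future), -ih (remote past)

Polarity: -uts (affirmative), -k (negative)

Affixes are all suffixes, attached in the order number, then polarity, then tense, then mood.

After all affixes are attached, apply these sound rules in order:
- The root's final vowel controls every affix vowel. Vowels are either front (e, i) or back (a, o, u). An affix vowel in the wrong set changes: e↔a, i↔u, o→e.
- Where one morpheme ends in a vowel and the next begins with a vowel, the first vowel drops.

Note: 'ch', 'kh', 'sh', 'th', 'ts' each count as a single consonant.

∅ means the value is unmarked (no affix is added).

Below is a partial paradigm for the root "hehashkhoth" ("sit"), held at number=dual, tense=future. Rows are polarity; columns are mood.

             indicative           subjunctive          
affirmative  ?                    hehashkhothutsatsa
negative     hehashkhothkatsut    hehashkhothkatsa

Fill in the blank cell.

number = dual: zero marking, form stays hehashkhoth.
Attach polarity affirmative -uts → hehashkhothuts.
Attach tense future -ets → hehashkhothutsets.
Attach mood indicative -ut → hehashkhothutsetsut.
Apply vowel harmony: hehashkhothutsetsut → hehashkhothutsatsut.
Vowel deletion: no change.

hehashkhothutsatsut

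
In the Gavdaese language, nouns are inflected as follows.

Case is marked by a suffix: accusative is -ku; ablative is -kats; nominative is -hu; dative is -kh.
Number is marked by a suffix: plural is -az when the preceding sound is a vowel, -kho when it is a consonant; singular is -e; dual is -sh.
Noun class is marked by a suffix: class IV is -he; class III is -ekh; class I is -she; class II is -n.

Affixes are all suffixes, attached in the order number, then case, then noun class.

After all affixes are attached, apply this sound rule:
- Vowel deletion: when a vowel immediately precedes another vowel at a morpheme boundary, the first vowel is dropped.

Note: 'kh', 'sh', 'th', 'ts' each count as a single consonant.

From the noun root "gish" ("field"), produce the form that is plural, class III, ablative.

Attach number plural -kho (after consonant 'sh') → gishkho.
Attach case ablative -kats → gishkhokats.
Attach noun class class III -ekh → gishkhokatsekh.
Vowel deletion: no change.

gishkhokatsekh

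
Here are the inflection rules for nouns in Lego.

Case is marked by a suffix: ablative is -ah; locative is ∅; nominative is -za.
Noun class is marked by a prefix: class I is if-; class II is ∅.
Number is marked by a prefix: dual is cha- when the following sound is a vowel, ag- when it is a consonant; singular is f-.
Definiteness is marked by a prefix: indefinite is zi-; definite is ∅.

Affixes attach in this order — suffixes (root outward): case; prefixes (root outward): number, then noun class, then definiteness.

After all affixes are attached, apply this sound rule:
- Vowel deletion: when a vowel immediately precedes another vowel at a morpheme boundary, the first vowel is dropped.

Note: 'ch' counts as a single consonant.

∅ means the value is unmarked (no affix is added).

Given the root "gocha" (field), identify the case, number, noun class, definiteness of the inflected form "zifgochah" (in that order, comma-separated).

Segment: zi-f-gocha-ah.
case: -ah → ablative.
number: f- → singular.
noun class: ∅ → class II.
definiteness: zi- → indefinite.

ablative, singular, class II, indefinite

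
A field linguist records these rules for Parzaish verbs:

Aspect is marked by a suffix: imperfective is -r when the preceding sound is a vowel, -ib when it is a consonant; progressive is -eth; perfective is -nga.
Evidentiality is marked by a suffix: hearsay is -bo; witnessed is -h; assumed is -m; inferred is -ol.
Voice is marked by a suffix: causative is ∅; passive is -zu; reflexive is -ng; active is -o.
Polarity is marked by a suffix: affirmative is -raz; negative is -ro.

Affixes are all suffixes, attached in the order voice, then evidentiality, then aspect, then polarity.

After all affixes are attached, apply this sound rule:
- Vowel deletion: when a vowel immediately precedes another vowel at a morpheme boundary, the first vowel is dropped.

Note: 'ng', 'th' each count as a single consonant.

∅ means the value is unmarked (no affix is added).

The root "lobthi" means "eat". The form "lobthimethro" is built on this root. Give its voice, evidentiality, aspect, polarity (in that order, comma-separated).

causative, assumed, progressive, negative

Segment: lobthi-m-eth-ro.
voice: ∅ → causative.
evidentiality: -m → assumed.
aspect: -eth → progressive.
polarity: -ro → negative.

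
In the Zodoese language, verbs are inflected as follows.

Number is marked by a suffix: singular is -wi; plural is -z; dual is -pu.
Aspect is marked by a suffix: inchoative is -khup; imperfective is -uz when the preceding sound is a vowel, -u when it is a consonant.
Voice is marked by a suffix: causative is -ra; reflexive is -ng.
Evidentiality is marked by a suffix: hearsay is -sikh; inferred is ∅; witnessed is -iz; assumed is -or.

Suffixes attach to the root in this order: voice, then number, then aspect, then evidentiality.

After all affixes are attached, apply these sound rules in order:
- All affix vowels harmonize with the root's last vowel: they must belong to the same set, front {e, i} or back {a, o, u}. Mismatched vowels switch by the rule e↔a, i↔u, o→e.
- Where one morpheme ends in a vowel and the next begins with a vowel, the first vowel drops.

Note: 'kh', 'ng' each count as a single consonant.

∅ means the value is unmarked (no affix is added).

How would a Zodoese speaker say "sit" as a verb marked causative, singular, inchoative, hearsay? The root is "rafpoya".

Attach voice causative -ra → rafpoyara.
Attach number singular -wi → rafpoyarawi.
Attach aspect inchoative -khup → rafpoyarawikhup.
Attach evidentiality hearsay -sikh → rafpoyarawikhupsikh.
Apply vowel harmony: rafpoyarawikhupsikh → rafpoyarawukhupsukh.
Vowel deletion: no change.

rafpoyarawukhupsukh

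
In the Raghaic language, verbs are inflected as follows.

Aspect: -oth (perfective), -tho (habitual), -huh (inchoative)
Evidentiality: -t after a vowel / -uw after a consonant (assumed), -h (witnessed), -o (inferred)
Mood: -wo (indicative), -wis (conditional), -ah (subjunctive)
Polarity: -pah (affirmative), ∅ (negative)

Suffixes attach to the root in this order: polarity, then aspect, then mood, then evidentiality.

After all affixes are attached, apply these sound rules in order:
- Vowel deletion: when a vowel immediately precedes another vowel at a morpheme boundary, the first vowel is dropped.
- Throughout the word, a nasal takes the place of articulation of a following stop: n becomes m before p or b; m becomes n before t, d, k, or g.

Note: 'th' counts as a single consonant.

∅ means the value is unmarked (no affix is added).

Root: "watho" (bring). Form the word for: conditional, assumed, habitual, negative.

polarity = negative: zero marking, form stays watho.
Attach aspect habitual -tho → wathotho.
Attach mood conditional -wis → wathothowis.
Attach evidentiality assumed -uw (after consonant 's') → wathothowisuw.
Vowel deletion: no change.
Nasal assimilation: no change.

wathothowisuw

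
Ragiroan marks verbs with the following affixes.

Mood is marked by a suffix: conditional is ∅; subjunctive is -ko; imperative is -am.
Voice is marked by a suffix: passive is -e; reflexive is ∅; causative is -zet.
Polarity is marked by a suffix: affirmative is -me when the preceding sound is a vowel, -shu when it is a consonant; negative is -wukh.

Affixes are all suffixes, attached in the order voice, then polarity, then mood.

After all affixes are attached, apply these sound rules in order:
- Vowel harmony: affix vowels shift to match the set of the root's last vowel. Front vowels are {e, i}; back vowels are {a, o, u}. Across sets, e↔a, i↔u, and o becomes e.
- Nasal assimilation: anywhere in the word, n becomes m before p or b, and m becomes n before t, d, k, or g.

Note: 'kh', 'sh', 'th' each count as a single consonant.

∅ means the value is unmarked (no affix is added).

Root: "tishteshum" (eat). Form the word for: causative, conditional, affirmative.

tishteshumzatshu

Attach voice causative -zet → tishteshumzet.
Attach polarity affirmative -shu (after consonant 't') → tishteshumzetshu.
mood = conditional: zero marking, form stays tishteshumzetshu.
Apply vowel harmony: tishteshumzetshu → tishteshumzatshu.
Nasal assimilation: no change.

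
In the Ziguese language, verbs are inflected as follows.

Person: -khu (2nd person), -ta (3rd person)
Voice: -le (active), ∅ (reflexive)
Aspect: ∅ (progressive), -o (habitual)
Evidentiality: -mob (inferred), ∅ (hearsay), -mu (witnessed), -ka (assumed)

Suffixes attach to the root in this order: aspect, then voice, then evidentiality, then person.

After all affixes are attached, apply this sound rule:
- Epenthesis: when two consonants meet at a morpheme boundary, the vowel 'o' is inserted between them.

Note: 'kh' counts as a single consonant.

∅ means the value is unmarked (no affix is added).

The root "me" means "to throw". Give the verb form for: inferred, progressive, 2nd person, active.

aspect = progressive: zero marking, form stays me.
Attach voice active -le → mele.
Attach evidentiality inferred -mob → melemob.
Attach person 2nd person -khu → melemobkhu.
Apply epenthesis: melemobkhu → melemobokhu.

melemobokhu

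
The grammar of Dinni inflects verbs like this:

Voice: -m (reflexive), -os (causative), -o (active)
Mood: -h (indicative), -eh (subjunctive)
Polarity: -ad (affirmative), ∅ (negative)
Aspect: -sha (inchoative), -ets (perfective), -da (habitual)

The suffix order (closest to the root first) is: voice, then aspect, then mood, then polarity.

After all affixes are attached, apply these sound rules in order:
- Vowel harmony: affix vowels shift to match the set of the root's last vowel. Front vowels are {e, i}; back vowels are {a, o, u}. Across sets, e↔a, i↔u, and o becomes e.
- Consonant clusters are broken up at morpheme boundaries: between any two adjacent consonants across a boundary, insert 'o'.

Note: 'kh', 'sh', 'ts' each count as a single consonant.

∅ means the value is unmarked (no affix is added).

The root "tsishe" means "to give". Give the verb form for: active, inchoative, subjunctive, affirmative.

Attach voice active -o → tsisheo.
Attach aspect inchoative -sha → tsisheosha.
Attach mood subjunctive -eh → tsisheoshaeh.
Attach polarity affirmative -ad → tsisheoshaehad.
Apply vowel harmony: tsisheoshaehad → tsisheesheehed.
Epenthesis: no change.

tsisheesheehed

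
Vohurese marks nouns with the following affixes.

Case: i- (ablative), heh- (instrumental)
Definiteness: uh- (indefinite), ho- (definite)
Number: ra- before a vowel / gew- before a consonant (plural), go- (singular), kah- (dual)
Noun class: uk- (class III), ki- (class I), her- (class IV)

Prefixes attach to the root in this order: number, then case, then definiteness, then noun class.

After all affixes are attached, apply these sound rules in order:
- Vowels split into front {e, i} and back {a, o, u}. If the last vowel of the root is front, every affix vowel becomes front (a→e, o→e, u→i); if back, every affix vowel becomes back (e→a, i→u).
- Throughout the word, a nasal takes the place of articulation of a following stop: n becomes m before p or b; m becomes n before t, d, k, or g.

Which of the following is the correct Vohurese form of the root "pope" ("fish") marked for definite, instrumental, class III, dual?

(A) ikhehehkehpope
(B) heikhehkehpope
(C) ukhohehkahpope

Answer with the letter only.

A

Attach number dual kah- → kahpope.
Attach case instrumental heh- → hehkahpope.
Attach definiteness definite ho- → hohehkahpope.
Attach noun class class III uk- → ukhohehkahpope.
Apply vowel harmony: ukhohehkahpope → ikhehehkehpope.
Nasal assimilation: no change.
So the correct form is ikhehehkehpope, option (A).
(B) heikhehkehpope is wrong: it has the affixes in the wrong order.
(C) ukhohehkahpope is wrong: it fails to apply the sound rule(s).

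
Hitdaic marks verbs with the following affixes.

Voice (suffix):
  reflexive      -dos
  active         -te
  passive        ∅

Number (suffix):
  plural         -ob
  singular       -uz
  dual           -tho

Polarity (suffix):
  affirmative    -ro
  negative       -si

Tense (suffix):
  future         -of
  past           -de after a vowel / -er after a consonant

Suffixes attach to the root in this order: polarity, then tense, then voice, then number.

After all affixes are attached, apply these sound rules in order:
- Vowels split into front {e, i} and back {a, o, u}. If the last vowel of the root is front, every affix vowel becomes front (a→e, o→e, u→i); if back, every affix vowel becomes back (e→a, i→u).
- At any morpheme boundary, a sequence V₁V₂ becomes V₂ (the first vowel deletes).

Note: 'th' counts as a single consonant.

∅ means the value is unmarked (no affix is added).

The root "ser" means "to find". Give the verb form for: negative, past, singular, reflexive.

sersidedesiz

Attach polarity negative -si → sersi.
Attach tense past -de (after vowel 'i') → serside.
Attach voice reflexive -dos → sersidedos.
Attach number singular -uz → sersidedosuz.
Apply vowel harmony: sersidedosuz → sersidedesiz.
Vowel deletion: no change.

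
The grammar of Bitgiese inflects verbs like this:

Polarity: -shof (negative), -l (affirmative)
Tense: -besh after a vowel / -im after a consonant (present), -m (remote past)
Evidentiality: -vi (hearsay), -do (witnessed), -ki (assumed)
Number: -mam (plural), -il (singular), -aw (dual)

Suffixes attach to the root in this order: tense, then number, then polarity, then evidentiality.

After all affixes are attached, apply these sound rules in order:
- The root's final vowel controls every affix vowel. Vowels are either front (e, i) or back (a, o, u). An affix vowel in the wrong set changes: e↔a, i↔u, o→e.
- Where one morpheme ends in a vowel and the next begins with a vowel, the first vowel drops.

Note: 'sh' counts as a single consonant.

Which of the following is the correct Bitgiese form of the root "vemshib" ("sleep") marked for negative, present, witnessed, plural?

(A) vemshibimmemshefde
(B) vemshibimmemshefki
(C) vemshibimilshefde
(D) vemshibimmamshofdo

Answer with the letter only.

A

Attach tense present -im (after consonant 'b') → vemshibim.
Attach number plural -mam → vemshibimmam.
Attach polarity negative -shof → vemshibimmamshof.
Attach evidentiality witnessed -do → vemshibimmamshofdo.
Apply vowel harmony: vemshibimmamshofdo → vemshibimmemshefde.
Vowel deletion: no change.
So the correct form is vemshibimmemshefde, option (A).
(B) vemshibimmemshefki is wrong: it uses assumed instead of witnessed for evidentiality.
(D) vemshibimmamshofdo is wrong: it fails to apply the sound rule(s).
(C) vemshibimilshefde is wrong: it uses singular instead of plural for number.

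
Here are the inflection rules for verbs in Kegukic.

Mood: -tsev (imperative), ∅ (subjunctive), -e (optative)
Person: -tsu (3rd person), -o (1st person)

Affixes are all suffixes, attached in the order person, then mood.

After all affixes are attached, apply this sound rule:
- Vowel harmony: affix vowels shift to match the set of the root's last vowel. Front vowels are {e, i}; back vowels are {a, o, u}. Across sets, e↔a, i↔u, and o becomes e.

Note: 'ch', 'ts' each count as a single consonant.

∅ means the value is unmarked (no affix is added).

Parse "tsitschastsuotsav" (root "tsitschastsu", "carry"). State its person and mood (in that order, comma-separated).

1st person, imperative

Segment: tsitschastsu-o-tsev.
person: -o → 1st person.
mood: -tsev → imperative.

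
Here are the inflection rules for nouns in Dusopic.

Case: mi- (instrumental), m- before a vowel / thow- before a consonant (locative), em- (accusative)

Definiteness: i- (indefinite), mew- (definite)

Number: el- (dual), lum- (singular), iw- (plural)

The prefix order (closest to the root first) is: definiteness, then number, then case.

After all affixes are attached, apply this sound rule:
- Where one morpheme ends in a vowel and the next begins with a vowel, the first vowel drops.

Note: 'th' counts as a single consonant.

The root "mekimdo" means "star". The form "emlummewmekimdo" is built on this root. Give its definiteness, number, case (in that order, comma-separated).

Segment: em-lum-mew-mekimdo.
definiteness: mew- → definite.
number: lum- → singular.
case: em- → accusative.

definite, singular, accusative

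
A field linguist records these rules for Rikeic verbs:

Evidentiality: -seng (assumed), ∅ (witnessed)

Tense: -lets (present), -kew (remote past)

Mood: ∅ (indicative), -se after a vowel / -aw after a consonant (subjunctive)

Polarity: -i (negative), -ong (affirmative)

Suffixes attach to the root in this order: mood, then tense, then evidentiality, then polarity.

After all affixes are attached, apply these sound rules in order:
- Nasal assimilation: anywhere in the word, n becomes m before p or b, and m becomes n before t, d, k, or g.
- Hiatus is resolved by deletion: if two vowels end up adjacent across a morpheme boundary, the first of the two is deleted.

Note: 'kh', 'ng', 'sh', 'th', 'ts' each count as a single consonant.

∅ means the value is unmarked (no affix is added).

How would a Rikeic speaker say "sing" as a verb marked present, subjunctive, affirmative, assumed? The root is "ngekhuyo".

Attach mood subjunctive -se (after vowel 'o') → ngekhuyose.
Attach tense present -lets → ngekhuyoselets.
Attach evidentiality assumed -seng → ngekhuyoseletsseng.
Attach polarity affirmative -ong → ngekhuyoseletssengong.
Nasal assimilation: no change.
Vowel deletion: no change.

ngekhuyoseletssengong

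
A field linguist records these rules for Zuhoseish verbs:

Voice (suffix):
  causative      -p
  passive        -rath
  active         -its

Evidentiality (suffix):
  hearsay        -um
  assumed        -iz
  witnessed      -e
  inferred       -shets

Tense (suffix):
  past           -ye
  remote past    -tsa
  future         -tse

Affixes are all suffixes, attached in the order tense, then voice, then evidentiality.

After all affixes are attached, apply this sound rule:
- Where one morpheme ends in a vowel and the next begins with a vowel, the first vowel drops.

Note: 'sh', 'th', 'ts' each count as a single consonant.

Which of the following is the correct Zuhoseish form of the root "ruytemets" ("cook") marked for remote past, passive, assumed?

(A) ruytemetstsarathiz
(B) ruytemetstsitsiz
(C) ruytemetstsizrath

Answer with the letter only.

Attach tense remote past -tsa → ruytemetstsa.
Attach voice passive -rath → ruytemetstsarath.
Attach evidentiality assumed -iz → ruytemetstsarathiz.
Vowel deletion: no change.
So the correct form is ruytemetstsarathiz, option (A).
(C) ruytemetstsizrath is wrong: it has the affixes in the wrong order.
(B) ruytemetstsitsiz is wrong: it uses active instead of passive for voice.

A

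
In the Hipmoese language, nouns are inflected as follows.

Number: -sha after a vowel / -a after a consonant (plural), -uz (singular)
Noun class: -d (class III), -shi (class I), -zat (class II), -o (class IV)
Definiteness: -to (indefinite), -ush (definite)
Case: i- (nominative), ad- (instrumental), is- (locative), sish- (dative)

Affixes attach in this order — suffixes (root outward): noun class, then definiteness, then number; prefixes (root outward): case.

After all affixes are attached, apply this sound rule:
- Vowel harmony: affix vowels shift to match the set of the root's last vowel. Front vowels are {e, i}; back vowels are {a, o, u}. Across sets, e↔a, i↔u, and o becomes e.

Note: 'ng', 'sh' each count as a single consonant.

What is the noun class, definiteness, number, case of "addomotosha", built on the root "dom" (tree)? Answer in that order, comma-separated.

class IV, indefinite, plural, instrumental

Segment: ad-dom-o-to-sha.
noun class: -o → class IV.
definiteness: -to → indefinite.
number: -sha/a → plural.
case: ad- → instrumental.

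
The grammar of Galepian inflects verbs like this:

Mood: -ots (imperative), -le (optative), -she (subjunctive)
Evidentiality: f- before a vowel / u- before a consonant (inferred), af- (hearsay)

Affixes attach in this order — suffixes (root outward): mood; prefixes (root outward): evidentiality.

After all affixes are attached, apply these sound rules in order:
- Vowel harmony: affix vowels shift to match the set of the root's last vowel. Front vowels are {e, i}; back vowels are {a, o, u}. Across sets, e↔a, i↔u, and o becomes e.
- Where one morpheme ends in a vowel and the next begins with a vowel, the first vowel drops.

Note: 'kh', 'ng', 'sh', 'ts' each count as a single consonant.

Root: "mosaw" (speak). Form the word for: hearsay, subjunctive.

afmosawsha

Attach mood subjunctive -she → mosawshe.
Attach evidentiality hearsay af- → afmosawshe.
Apply vowel harmony: afmosawshe → afmosawsha.
Vowel deletion: no change.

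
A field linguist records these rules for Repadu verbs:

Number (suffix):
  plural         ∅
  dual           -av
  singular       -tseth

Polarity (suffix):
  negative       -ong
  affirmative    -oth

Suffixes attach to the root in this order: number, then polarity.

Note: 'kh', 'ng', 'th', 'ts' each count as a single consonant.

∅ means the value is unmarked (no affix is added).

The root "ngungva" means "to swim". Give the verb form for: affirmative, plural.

number = plural: zero marking, form stays ngungva.
Attach polarity affirmative -oth → ngungvaoth.

ngungvaoth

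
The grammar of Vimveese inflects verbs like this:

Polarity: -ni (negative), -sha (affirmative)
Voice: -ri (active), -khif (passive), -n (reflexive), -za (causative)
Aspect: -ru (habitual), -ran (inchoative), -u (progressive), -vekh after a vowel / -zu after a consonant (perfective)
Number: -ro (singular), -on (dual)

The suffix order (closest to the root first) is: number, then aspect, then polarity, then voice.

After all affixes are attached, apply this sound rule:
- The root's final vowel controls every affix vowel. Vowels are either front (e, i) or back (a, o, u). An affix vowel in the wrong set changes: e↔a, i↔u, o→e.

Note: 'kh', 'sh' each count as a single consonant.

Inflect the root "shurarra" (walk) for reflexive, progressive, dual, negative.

Attach number dual -on → shurarraon.
Attach aspect progressive -u → shurarraonu.
Attach polarity negative -ni → shurarraonuni.
Attach voice reflexive -n → shurarraonunin.
Apply vowel harmony: shurarraonunin → shurarraonunun.

shurarraonunun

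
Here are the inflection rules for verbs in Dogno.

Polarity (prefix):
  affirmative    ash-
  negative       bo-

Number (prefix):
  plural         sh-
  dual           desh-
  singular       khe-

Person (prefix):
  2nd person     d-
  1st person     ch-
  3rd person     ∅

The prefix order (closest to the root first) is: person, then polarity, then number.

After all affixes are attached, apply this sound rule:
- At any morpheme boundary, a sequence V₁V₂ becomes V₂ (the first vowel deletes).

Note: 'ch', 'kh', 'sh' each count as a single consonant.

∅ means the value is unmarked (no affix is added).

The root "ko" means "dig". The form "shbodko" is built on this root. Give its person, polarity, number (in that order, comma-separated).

Segment: sh-bo-d-ko.
person: d- → 2nd person.
polarity: bo- → negative.
number: sh- → plural.

2nd person, negative, plural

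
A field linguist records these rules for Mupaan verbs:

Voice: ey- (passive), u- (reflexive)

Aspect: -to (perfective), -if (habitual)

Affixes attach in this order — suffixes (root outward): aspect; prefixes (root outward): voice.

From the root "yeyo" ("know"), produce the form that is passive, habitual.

eyyeyoif

Attach voice passive ey- → eyyeyo.
Attach aspect habitual -if → eyyeyoif.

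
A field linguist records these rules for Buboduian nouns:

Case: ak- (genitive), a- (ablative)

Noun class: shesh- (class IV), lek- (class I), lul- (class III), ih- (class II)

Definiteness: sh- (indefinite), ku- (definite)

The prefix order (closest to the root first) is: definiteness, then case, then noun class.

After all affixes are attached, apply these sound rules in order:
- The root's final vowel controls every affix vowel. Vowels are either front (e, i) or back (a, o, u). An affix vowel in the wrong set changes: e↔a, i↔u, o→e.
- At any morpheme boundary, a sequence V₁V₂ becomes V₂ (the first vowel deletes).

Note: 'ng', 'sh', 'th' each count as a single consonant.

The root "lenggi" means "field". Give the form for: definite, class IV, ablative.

Attach definiteness definite ku- → kulenggi.
Attach case ablative a- → akulenggi.
Attach noun class class IV shesh- → sheshakulenggi.
Apply vowel harmony: sheshakulenggi → sheshekilenggi.
Vowel deletion: no change.

sheshekilenggi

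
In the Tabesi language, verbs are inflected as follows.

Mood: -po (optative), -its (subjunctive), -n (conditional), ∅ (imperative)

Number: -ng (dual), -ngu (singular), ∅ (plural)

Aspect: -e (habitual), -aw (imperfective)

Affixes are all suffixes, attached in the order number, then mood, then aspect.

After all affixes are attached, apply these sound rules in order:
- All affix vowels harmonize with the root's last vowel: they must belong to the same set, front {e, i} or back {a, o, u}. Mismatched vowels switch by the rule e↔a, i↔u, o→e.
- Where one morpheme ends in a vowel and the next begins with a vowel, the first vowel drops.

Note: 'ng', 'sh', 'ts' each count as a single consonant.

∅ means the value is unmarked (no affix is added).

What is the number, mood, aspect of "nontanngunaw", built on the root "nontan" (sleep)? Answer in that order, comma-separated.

singular, conditional, imperfective

Segment: nontan-ngu-n-aw.
number: -ngu → singular.
mood: -n → conditional.
aspect: -aw → imperfective.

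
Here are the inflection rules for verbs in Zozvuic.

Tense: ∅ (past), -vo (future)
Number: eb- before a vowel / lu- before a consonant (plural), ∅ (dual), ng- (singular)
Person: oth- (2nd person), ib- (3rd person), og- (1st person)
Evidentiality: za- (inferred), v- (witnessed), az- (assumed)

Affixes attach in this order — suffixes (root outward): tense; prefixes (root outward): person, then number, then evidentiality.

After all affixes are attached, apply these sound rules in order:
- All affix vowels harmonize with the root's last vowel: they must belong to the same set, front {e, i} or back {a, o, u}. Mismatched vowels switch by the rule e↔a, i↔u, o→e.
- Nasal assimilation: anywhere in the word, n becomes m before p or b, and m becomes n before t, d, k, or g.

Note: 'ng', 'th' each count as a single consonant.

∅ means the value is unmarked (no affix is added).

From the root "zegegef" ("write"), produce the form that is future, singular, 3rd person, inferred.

Attach person 3rd person ib- → ibzegegef.
Attach number singular ng- → ngibzegegef.
Attach tense future -vo → ngibzegegefvo.
Attach evidentiality inferred za- → zangibzegegefvo.
Apply vowel harmony: zangibzegegefvo → zengibzegegefve.
Nasal assimilation: no change.

zengibzegegefve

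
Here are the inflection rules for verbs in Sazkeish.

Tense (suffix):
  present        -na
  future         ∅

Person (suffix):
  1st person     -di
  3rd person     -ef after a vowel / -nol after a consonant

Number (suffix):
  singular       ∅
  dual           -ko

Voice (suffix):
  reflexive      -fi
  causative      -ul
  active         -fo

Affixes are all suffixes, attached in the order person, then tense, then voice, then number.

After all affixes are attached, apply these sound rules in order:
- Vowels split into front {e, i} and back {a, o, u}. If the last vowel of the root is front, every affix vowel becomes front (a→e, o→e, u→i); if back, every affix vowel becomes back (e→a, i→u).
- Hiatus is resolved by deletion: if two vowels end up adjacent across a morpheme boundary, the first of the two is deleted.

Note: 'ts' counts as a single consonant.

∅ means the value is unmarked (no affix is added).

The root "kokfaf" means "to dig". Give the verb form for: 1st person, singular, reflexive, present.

Attach person 1st person -di → kokfafdi.
Attach tense present -na → kokfafdina.
Attach voice reflexive -fi → kokfafdinafi.
number = singular: zero marking, form stays kokfafdinafi.
Apply vowel harmony: kokfafdinafi → kokfafdunafu.
Vowel deletion: no change.

kokfafdunafu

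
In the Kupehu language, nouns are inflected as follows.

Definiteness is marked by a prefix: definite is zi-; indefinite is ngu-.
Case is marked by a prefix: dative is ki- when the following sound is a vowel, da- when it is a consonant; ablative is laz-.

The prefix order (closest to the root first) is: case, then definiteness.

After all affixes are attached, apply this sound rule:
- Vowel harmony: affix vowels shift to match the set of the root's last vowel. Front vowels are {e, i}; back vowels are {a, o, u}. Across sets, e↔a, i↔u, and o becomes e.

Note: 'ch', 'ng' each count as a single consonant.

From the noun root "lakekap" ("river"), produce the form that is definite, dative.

Attach case dative da- (before consonant 'l') → dalakekap.
Attach definiteness definite zi- → zidalakekap.
Apply vowel harmony: zidalakekap → zudalakekap.

zudalakekap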